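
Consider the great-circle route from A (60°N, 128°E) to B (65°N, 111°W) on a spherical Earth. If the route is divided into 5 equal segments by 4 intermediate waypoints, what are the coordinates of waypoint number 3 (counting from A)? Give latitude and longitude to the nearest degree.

Convert each endpoint to a unit vector on the sphere (x = cos φ cos λ, y = cos φ sin λ, z = sin φ).
The central angle between the endpoints is δ = arccos(p₁·p₂) ≈ 0.828 rad (47.5°).
Interpolate at f = 3/5 with slerp weights a = sin((1−f)δ)/sin δ ≈ 0.442, b = sin(fδ)/sin δ ≈ 0.647.
p = a·p₁ + b·p₂ ≈ (-0.234, -0.081, 0.969); φ = arcsin(p_z) ≈ 75.66°, λ = atan2(p_y, p_x) ≈ -160.82°.

≈ (76°N, 161°W)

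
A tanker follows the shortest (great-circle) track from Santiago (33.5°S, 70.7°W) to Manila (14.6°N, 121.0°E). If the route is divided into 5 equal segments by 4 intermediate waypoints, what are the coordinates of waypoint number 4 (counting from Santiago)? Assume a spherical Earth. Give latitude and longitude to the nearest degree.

≈ (14°S, 135°E)

Write both endpoints as unit vectors p₁, p₂ with components (cos φ cos λ, cos φ sin λ, sin φ).
The central angle between the endpoints is δ = arccos(p₁·p₂) ≈ 2.763 rad (158.3°).
Interpolate at f = 4/5 with slerp weights a = sin((1−f)δ)/sin δ ≈ 1.422, b = sin(fδ)/sin δ ≈ 2.172.
p = a·p₁ + b·p₂ ≈ (-0.691, 0.683, -0.237); φ = arcsin(p_z) ≈ -13.71°, λ = atan2(p_y, p_x) ≈ 135.33°.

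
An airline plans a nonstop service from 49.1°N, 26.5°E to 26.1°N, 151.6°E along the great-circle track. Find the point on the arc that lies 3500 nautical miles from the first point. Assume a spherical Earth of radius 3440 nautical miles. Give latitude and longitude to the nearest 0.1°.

Convert each endpoint to a unit vector on the sphere (x = cos φ cos λ, y = cos φ sin λ, z = sin φ).
The central angle between the endpoints is δ = arccos(p₁·p₂) ≈ 1.576 rad (90.3°). The total great-circle distance is δ·R ≈ 1.576 × 3440 ≈ 5423 nmi, so the target fraction is f = 3500/5423 ≈ 0.645.
Interpolate at f ≈ 0.645 with slerp weights a = sin((1−f)δ)/sin δ ≈ 0.530, b = sin(fδ)/sin δ ≈ 0.851.
p = a·p₁ + b·p₂ ≈ (-0.361, 0.518, 0.775); φ = arcsin(p_z) ≈ 50.81°, λ = atan2(p_y, p_x) ≈ 124.88°.

≈ 50.8°N, 124.9°E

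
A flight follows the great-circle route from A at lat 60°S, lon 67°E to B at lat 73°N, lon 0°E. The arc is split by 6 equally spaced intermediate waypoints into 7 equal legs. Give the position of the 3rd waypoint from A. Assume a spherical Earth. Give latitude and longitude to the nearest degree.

≈ lat 2°S, lon 45°E

The haversine formula gives a central angle δ ≈ 2.451 rad (140.4°) between the endpoints.
Interpolate at f = 3/7 with slerp weights a = sin((1−f)δ)/sin δ ≈ 1.548, b = sin(fδ)/sin δ ≈ 1.363.
p = a·p₁ + b·p₂ ≈ (0.701, 0.712, -0.037); φ = arcsin(p_z) ≈ -2.14°, λ = atan2(p_y, p_x) ≈ 45.47°.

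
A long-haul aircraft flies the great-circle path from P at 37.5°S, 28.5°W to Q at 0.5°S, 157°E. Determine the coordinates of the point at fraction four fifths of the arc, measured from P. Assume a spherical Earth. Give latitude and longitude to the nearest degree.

≈ 29°S, 161°E

Write both endpoints as unit vectors p₁, p₂ with components (cos φ cos λ, cos φ sin λ, sin φ).
The central angle between the endpoints is δ = arccos(p₁·p₂) ≈ 2.472 rad (141.7°).
Interpolate at f = 4/5 with slerp weights a = sin((1−f)δ)/sin δ ≈ 0.765, b = sin(fδ)/sin δ ≈ 1.480.
p = a·p₁ + b·p₂ ≈ (-0.829, 0.289, -0.479); φ = arcsin(p_z) ≈ -28.60°, λ = atan2(p_y, p_x) ≈ 160.80°.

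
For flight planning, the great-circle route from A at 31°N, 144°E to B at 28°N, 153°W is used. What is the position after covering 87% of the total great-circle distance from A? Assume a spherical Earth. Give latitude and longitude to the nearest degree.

≈ 30°N, 161°W

Write both endpoints as unit vectors p₁, p₂ with components (cos φ cos λ, cos φ sin λ, sin φ).
The central angle between the endpoints is δ = arccos(p₁·p₂) ≈ 0.945 rad (54.2°).
Interpolate at f = 0.87 with slerp weights a = sin((1−f)δ)/sin δ ≈ 0.151, b = sin(fδ)/sin δ ≈ 0.904.
p = a·p₁ + b·p₂ ≈ (-0.816, -0.286, 0.502); φ = arcsin(p_z) ≈ 30.15°, λ = atan2(p_y, p_x) ≈ -160.68°.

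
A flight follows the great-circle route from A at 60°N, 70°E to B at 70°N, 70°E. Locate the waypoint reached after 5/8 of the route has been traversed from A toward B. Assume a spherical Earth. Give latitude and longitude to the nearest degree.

≈ 66°N, 70°E

Write both endpoints as unit vectors p₁, p₂ with components (cos φ cos λ, cos φ sin λ, sin φ).
The central angle between the endpoints is δ = arccos(p₁·p₂) ≈ 0.175 rad (10.0°).
Interpolate at f = 5/8 with slerp weights a = sin((1−f)δ)/sin δ ≈ 0.377, b = sin(fδ)/sin δ ≈ 0.627.
p = a·p₁ + b·p₂ ≈ (0.138, 0.378, 0.915); φ = arcsin(p_z) ≈ 66.25°, λ = atan2(p_y, p_x) ≈ 70.00°.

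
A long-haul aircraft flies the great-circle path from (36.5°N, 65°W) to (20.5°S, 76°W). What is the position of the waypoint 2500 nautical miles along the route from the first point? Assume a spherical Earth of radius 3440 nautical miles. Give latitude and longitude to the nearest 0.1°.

The haversine formula gives a central angle δ ≈ 1.011 rad (57.9°) between the endpoints. The total great-circle distance is δ·R ≈ 1.011 × 3440 ≈ 3479 nmi, so the target fraction is f = 2500/3479 ≈ 0.719.
Interpolate at f ≈ 0.719 with slerp weights a = sin((1−f)δ)/sin δ ≈ 0.331, b = sin(fδ)/sin δ ≈ 0.784.
p = a·p₁ + b·p₂ ≈ (0.290, -0.954, -0.078); φ = arcsin(p_z) ≈ -4.45°, λ = atan2(p_y, p_x) ≈ -73.08°.

≈ (4.4°S, 73.1°W)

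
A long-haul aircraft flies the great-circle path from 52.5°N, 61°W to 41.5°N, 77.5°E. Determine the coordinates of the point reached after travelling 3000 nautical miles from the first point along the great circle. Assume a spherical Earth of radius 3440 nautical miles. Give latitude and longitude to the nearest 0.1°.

Convert each endpoint to a unit vector on the sphere (x = cos φ cos λ, y = cos φ sin λ, z = sin φ).
The central angle between the endpoints is δ = arccos(p₁·p₂) ≈ 1.386 rad (79.4°). The total great-circle distance is δ·R ≈ 1.386 × 3440 ≈ 4766 nmi, so the target fraction is f = 3000/4766 ≈ 0.629.
Interpolate at f ≈ 0.629 with slerp weights a = sin((1−f)δ)/sin δ ≈ 0.500, b = sin(fδ)/sin δ ≈ 0.779.
p = a·p₁ + b·p₂ ≈ (0.274, 0.304, 0.913); φ = arcsin(p_z) ≈ 65.87°, λ = atan2(p_y, p_x) ≈ 47.95°.

≈ 65.9°N, 48.0°E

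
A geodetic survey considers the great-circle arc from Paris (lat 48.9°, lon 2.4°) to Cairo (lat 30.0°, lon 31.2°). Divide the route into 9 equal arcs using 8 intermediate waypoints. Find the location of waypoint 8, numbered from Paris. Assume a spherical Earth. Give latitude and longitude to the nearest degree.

Convert each endpoint to a unit vector on the sphere (x = cos φ cos λ, y = cos φ sin λ, z = sin φ).
The central angle between the endpoints is δ = arccos(p₁·p₂) ≈ 0.504 rad (28.9°).
Interpolate at f = 8/9 with slerp weights a = sin((1−f)δ)/sin δ ≈ 0.116, b = sin(fδ)/sin δ ≈ 0.897.
p = a·p₁ + b·p₂ ≈ (0.741, 0.406, 0.536); φ = arcsin(p_z) ≈ 32.40°, λ = atan2(p_y, p_x) ≈ 28.71°.

≈ lat 32°, lon 29°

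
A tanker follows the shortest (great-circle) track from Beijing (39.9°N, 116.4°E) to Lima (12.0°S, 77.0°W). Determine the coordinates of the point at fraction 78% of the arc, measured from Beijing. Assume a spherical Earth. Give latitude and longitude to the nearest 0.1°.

Write both endpoints as unit vectors p₁, p₂ with components (cos φ cos λ, cos φ sin λ, sin φ).
The central angle between the endpoints is δ = arccos(p₁·p₂) ≈ 2.613 rad (149.7°).
Interpolate at f = 0.78 with slerp weights a = sin((1−f)δ)/sin δ ≈ 1.077, b = sin(fδ)/sin δ ≈ 1.769.
p = a·p₁ + b·p₂ ≈ (0.022, -0.946, 0.323); φ = arcsin(p_z) ≈ 18.85°, λ = atan2(p_y, p_x) ≈ -88.68°.

≈ (18.9°N, 88.7°W)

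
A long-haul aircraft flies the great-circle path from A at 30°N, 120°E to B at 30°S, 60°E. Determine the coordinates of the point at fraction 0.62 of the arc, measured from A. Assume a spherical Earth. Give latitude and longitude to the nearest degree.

≈ 7°S, 83°E

The haversine formula gives a central angle δ ≈ 1.445 rad (82.8°) between the endpoints.
Interpolate at f = 0.62 with slerp weights a = sin((1−f)δ)/sin δ ≈ 0.526, b = sin(fδ)/sin δ ≈ 0.787.
p = a·p₁ + b·p₂ ≈ (0.113, 0.985, -0.130); φ = arcsin(p_z) ≈ -7.50°, λ = atan2(p_y, p_x) ≈ 83.46°.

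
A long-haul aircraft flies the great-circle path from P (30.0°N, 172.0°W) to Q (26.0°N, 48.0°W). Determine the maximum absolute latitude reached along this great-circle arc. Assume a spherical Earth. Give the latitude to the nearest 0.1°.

≈ 48.6°N

The great circle lies in the plane with unit normal n̂ = (p₁ × p₂)/|p₁ × p₂|.
Here n̂_z ≈ +0.661; the vertex latitude is φ_max = arccos|n̂_z| ≈ 48.6°.
Check via Clairaut: cos φ_max = |cos φ₁| · sin C = cos(30.0°)·sin(49.7°) ≈ 0.661, again giving ≈ 48.6°.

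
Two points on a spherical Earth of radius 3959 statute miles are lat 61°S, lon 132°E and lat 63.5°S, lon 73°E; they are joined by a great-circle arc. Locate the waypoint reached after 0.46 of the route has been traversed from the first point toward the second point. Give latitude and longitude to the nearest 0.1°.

≈ lat 65.3°S, lon 106.4°E

Write both endpoints as unit vectors p₁, p₂ with components (cos φ cos λ, cos φ sin λ, sin φ).
The central angle between the endpoints is δ = arccos(p₁·p₂) ≈ 0.464 rad (26.6°).
Interpolate at f = 0.46 with slerp weights a = sin((1−f)δ)/sin δ ≈ 0.554, b = sin(fδ)/sin δ ≈ 0.473.
p = a·p₁ + b·p₂ ≈ (-0.118, 0.402, -0.908); φ = arcsin(p_z) ≈ -65.26°, λ = atan2(p_y, p_x) ≈ 106.37°.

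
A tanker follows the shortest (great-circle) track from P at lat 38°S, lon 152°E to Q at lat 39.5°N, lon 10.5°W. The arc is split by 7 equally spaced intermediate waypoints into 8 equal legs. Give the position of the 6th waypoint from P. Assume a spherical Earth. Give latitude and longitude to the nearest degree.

Write both endpoints as unit vectors p₁, p₂ with components (cos φ cos λ, cos φ sin λ, sin φ).
The central angle between the endpoints is δ = arccos(p₁·p₂) ≈ 2.902 rad (166.3°).
Interpolate at f = 6/8 with slerp weights a = sin((1−f)δ)/sin δ ≈ 2.800, b = sin(fδ)/sin δ ≈ 3.468.
p = a·p₁ + b·p₂ ≈ (0.683, 0.548, 0.482); φ = arcsin(p_z) ≈ 28.84°, λ = atan2(p_y, p_x) ≈ 38.74°.

≈ lat 29°N, lon 39°E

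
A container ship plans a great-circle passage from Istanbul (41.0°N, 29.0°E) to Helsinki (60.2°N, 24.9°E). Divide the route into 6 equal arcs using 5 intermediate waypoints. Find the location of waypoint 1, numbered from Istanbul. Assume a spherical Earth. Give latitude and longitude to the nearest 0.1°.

≈ 44.2°N, 28.5°E

Write both endpoints as unit vectors p₁, p₂ with components (cos φ cos λ, cos φ sin λ, sin φ).
The central angle between the endpoints is δ = arccos(p₁·p₂) ≈ 0.338 rad (19.4°).
Interpolate at f = 1/6 with slerp weights a = sin((1−f)δ)/sin δ ≈ 0.838, b = sin(fδ)/sin δ ≈ 0.170.
p = a·p₁ + b·p₂ ≈ (0.630, 0.342, 0.697); φ = arcsin(p_z) ≈ 44.21°, λ = atan2(p_y, p_x) ≈ 28.52°.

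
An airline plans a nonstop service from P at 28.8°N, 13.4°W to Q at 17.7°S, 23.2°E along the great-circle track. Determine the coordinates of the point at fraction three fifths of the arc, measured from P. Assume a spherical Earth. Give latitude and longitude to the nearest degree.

Convert each endpoint to a unit vector on the sphere (x = cos φ cos λ, y = cos φ sin λ, z = sin φ).
The central angle between the endpoints is δ = arccos(p₁·p₂) ≈ 1.020 rad (58.4°).
Interpolate at f = 3/5 with slerp weights a = sin((1−f)δ)/sin δ ≈ 0.466, b = sin(fδ)/sin δ ≈ 0.674.
p = a·p₁ + b·p₂ ≈ (0.987, 0.158, 0.019); φ = arcsin(p_z) ≈ 1.11°, λ = atan2(p_y, p_x) ≈ 9.12°.

≈ 1°N, 9°E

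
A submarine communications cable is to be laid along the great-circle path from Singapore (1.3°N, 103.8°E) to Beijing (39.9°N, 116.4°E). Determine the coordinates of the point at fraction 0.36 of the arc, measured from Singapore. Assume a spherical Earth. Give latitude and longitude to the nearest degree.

≈ (15°N, 108°E)

The haversine formula gives a central angle δ ≈ 0.703 rad (40.3°) between the endpoints.
Interpolate at f = 0.36 with slerp weights a = sin((1−f)δ)/sin δ ≈ 0.673, b = sin(fδ)/sin δ ≈ 0.387.
p = a·p₁ + b·p₂ ≈ (-0.293, 0.919, 0.264); φ = arcsin(p_z) ≈ 15.29°, λ = atan2(p_y, p_x) ≈ 107.65°.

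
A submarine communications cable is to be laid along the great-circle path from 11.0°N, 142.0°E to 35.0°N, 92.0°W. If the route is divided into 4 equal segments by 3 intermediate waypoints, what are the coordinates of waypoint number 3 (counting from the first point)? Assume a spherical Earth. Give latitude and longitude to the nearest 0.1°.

The haversine formula gives a central angle δ ≈ 1.942 rad (111.3°) between the endpoints.
Interpolate at f = 3/4 with slerp weights a = sin((1−f)δ)/sin δ ≈ 0.501, b = sin(fδ)/sin δ ≈ 1.066.
p = a·p₁ + b·p₂ ≈ (-0.418, -0.570, 0.707); φ = arcsin(p_z) ≈ 45.01°, λ = atan2(p_y, p_x) ≈ -126.24°.

≈ 45.0°N, 126.2°W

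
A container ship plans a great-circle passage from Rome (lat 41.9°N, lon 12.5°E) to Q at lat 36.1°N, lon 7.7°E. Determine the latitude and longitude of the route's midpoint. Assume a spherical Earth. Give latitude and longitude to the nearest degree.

Write both endpoints as unit vectors p₁, p₂ with components (cos φ cos λ, cos φ sin λ, sin φ).
The central angle between the endpoints is δ = arccos(p₁·p₂) ≈ 0.120 rad (6.9°).
Interpolate at f = 1/2 with slerp weights a = sin((1−f)δ)/sin δ ≈ 0.501, b = sin(fδ)/sin δ ≈ 0.501.
p = a·p₁ + b·p₂ ≈ (0.765, 0.135, 0.630); φ = arcsin(p_z) ≈ 39.02°, λ = atan2(p_y, p_x) ≈ 10.00°.

≈ lat 39°N, lon 10°E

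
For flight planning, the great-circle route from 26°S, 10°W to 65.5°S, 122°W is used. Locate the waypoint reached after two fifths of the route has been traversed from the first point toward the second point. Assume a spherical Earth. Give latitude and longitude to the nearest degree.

Convert each endpoint to a unit vector on the sphere (x = cos φ cos λ, y = cos φ sin λ, z = sin φ).
The central angle between the endpoints is δ = arccos(p₁·p₂) ≈ 1.309 rad (75.0°).
Interpolate at f = 2/5 with slerp weights a = sin((1−f)δ)/sin δ ≈ 0.732, b = sin(fδ)/sin δ ≈ 0.518.
p = a·p₁ + b·p₂ ≈ (0.534, -0.296, -0.792); φ = arcsin(p_z) ≈ -52.35°, λ = atan2(p_y, p_x) ≈ -29.01°.

≈ 52°S, 29°W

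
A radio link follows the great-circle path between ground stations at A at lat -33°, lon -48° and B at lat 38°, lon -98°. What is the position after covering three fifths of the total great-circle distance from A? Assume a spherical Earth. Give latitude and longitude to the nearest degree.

From cos δ = sin φ₁ sin φ₂ + cos φ₁ cos φ₂ cos Δλ, the central angle is δ ≈ 1.481 rad (84.9°).
Interpolate at f = 3/5 with slerp weights a = sin((1−f)δ)/sin δ ≈ 0.561, b = sin(fδ)/sin δ ≈ 0.779.
p = a·p₁ + b·p₂ ≈ (0.229, -0.958, 0.174); φ = arcsin(p_z) ≈ 10.05°, λ = atan2(p_y, p_x) ≈ -76.54°.

≈ lat 10°, lon -77°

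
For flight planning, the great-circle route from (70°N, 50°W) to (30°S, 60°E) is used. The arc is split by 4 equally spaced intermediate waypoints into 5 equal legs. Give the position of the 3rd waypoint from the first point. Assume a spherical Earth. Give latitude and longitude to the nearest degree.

≈ (17°N, 42°E)

Convert each endpoint to a unit vector on the sphere (x = cos φ cos λ, y = cos φ sin λ, z = sin φ).
The central angle between the endpoints is δ = arccos(p₁·p₂) ≈ 2.179 rad (124.8°).
Interpolate at f = 3/5 with slerp weights a = sin((1−f)δ)/sin δ ≈ 0.932, b = sin(fδ)/sin δ ≈ 1.176.
p = a·p₁ + b·p₂ ≈ (0.714, 0.638, 0.288); φ = arcsin(p_z) ≈ 16.74°, λ = atan2(p_y, p_x) ≈ 41.77°.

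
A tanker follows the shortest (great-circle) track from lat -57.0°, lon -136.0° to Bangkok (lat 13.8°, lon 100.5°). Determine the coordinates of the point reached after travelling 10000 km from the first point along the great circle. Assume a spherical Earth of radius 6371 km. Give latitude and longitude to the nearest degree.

≈ lat -12°, lon 116°

From cos δ = sin φ₁ sin φ₂ + cos φ₁ cos φ₂ cos Δλ, the central angle is δ ≈ 2.085 rad (119.5°). The total great-circle distance is δ·R ≈ 2.085 × 6371 ≈ 13285 km, so the target fraction is f = 10000/13285 ≈ 0.753.
Interpolate at f ≈ 0.753 with slerp weights a = sin((1−f)δ)/sin δ ≈ 0.566, b = sin(fδ)/sin δ ≈ 1.149.
p = a·p₁ + b·p₂ ≈ (-0.425, 0.883, -0.201); φ = arcsin(p_z) ≈ -11.59°, λ = atan2(p_y, p_x) ≈ 115.72°.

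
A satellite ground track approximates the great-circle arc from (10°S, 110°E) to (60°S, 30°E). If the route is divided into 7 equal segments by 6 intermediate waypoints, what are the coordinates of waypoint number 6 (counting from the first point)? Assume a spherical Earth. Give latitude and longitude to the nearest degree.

≈ (58°S, 51°E)

Convert each endpoint to a unit vector on the sphere (x = cos φ cos λ, y = cos φ sin λ, z = sin φ).
The central angle between the endpoints is δ = arccos(p₁·p₂) ≈ 1.333 rad (76.4°).
Interpolate at f = 6/7 with slerp weights a = sin((1−f)δ)/sin δ ≈ 0.195, b = sin(fδ)/sin δ ≈ 0.936.
p = a·p₁ + b·p₂ ≈ (0.340, 0.414, -0.844); φ = arcsin(p_z) ≈ -57.61°, λ = atan2(p_y, p_x) ≈ 50.64°.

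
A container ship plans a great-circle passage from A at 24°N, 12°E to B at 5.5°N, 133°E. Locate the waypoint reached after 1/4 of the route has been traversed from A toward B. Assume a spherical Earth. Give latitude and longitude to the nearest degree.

≈ 30°N, 44°E

The haversine formula gives a central angle δ ≈ 2.015 rad (115.4°) between the endpoints.
Interpolate at f = 1/4 with slerp weights a = sin((1−f)δ)/sin δ ≈ 1.105, b = sin(fδ)/sin δ ≈ 0.534.
p = a·p₁ + b·p₂ ≈ (0.625, 0.599, 0.501); φ = arcsin(p_z) ≈ 30.05°, λ = atan2(p_y, p_x) ≈ 43.79°.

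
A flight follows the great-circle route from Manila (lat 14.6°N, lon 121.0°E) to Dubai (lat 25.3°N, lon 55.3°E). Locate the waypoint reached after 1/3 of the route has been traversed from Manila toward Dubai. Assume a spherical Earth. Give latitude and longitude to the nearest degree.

≈ lat 21°N, lon 100°E

The haversine formula gives a central angle δ ≈ 1.084 rad (62.1°) between the endpoints.
Interpolate at f = 1/3 with slerp weights a = sin((1−f)δ)/sin δ ≈ 0.748, b = sin(fδ)/sin δ ≈ 0.400.
p = a·p₁ + b·p₂ ≈ (-0.167, 0.918, 0.360); φ = arcsin(p_z) ≈ 21.07°, λ = atan2(p_y, p_x) ≈ 100.32°.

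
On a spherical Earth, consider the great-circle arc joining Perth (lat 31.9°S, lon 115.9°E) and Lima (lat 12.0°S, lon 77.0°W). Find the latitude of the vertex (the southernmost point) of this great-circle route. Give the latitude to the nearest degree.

The great circle lies in the plane with unit normal n̂ = (p₁ × p₂)/|p₁ × p₂|.
Here n̂_z ≈ +0.259; the vertex latitude is φ_max = arccos|n̂_z| ≈ 75.0°.
Check via Clairaut: cos φ_max = |cos φ₁| · sin C = cos(31.9°)·sin(162.2°) ≈ 0.259, again giving ≈ 75.0°.

≈ 75°S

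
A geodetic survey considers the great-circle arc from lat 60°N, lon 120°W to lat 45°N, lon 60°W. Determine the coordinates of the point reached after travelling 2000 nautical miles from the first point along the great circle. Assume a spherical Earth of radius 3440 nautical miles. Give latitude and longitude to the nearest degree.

≈ lat 48°N, lon 65°W

Convert each endpoint to a unit vector on the sphere (x = cos φ cos λ, y = cos φ sin λ, z = sin φ).
The central angle between the endpoints is δ = arccos(p₁·p₂) ≈ 0.661 rad (37.9°). The total great-circle distance is δ·R ≈ 0.661 × 3440 ≈ 2275 nmi, so the target fraction is f = 2000/2275 ≈ 0.879.
Interpolate at f ≈ 0.879 with slerp weights a = sin((1−f)δ)/sin δ ≈ 0.130, b = sin(fδ)/sin δ ≈ 0.894.
p = a·p₁ + b·p₂ ≈ (0.284, -0.604, 0.745); φ = arcsin(p_z) ≈ 48.15°, λ = atan2(p_y, p_x) ≈ -64.84°.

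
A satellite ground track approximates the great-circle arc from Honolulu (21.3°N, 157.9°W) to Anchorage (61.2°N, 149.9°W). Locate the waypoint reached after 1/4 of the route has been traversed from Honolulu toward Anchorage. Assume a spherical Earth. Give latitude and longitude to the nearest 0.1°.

≈ (31.3°N, 156.7°W)

From cos δ = sin φ₁ sin φ₂ + cos φ₁ cos φ₂ cos Δλ, the central angle is δ ≈ 0.703 rad (40.3°).
Interpolate at f = 1/4 with slerp weights a = sin((1−f)δ)/sin δ ≈ 0.778, b = sin(fδ)/sin δ ≈ 0.270.
p = a·p₁ + b·p₂ ≈ (-0.785, -0.338, 0.520); φ = arcsin(p_z) ≈ 31.31°, λ = atan2(p_y, p_x) ≈ -156.68°.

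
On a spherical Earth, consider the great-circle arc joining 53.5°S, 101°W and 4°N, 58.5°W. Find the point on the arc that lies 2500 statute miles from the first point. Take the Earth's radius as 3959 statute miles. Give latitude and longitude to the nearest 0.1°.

≈ 24.1°S, 72.9°W

The haversine formula gives a central angle δ ≈ 1.179 rad (67.6°) between the endpoints. The total great-circle distance is δ·R ≈ 1.179 × 3959 ≈ 4670 mi, so the target fraction is f = 2500/4670 ≈ 0.535.
Interpolate at f ≈ 0.535 with slerp weights a = sin((1−f)δ)/sin δ ≈ 0.564, b = sin(fδ)/sin δ ≈ 0.639.
p = a·p₁ + b·p₂ ≈ (0.269, -0.872, -0.408); φ = arcsin(p_z) ≈ -24.11°, λ = atan2(p_y, p_x) ≈ -72.87°.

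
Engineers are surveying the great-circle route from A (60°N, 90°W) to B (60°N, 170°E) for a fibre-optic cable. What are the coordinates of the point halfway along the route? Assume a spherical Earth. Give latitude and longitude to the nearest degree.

≈ (70°N, 140°W)

Write both endpoints as unit vectors p₁, p₂ with components (cos φ cos λ, cos φ sin λ, sin φ).
The central angle between the endpoints is δ = arccos(p₁·p₂) ≈ 0.786 rad (45.0°).
Interpolate at f = 1/2 with slerp weights a = sin((1−f)δ)/sin δ ≈ 0.541, b = sin(fδ)/sin δ ≈ 0.541.
p = a·p₁ + b·p₂ ≈ (-0.267, -0.224, 0.938); φ = arcsin(p_z) ≈ 69.64°, λ = atan2(p_y, p_x) ≈ -140.00°.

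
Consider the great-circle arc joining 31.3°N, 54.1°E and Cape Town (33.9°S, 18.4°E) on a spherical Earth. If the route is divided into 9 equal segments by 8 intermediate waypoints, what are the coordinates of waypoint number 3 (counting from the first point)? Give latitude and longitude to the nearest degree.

Convert each endpoint to a unit vector on the sphere (x = cos φ cos λ, y = cos φ sin λ, z = sin φ).
The central angle between the endpoints is δ = arccos(p₁·p₂) ≈ 1.281 rad (73.4°).
Interpolate at f = 3/9 with slerp weights a = sin((1−f)δ)/sin δ ≈ 0.787, b = sin(fδ)/sin δ ≈ 0.432.
p = a·p₁ + b·p₂ ≈ (0.734, 0.658, 0.168); φ = arcsin(p_z) ≈ 9.65°, λ = atan2(p_y, p_x) ≈ 41.84°.

≈ 10°N, 42°E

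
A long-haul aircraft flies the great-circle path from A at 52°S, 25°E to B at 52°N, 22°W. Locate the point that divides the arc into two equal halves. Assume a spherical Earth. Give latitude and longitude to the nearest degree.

≈ 0°N, 2°E

From cos δ = sin φ₁ sin φ₂ + cos φ₁ cos φ₂ cos Δλ, the central angle is δ ≈ 1.942 rad (111.3°).
Interpolate at f = 1/2 with slerp weights a = sin((1−f)δ)/sin δ ≈ 0.886, b = sin(fδ)/sin δ ≈ 0.886.
p = a·p₁ + b·p₂ ≈ (1.000, 0.026, 0.000); φ = arcsin(p_z) ≈ 0.00°, λ = atan2(p_y, p_x) ≈ 1.50°.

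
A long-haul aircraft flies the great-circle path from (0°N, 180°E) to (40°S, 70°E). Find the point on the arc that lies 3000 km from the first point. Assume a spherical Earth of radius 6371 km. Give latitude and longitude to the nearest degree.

≈ (18°S, 159°E)

Write both endpoints as unit vectors p₁, p₂ with components (cos φ cos λ, cos φ sin λ, sin φ).
The central angle between the endpoints is δ = arccos(p₁·p₂) ≈ 1.836 rad (105.2°). The total great-circle distance is δ·R ≈ 1.836 × 6371 ≈ 11696 km, so the target fraction is f = 3000/11696 ≈ 0.256.
Interpolate at f ≈ 0.256 with slerp weights a = sin((1−f)δ)/sin δ ≈ 1.014, b = sin(fδ)/sin δ ≈ 0.470.
p = a·p₁ + b·p₂ ≈ (-0.891, 0.338, -0.302); φ = arcsin(p_z) ≈ -17.59°, λ = atan2(p_y, p_x) ≈ 159.21°.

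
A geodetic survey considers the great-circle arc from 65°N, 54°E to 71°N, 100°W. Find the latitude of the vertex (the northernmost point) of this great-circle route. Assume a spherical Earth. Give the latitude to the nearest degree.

≈ 85°N

The great circle lies in the plane with unit normal n̂ = (p₁ × p₂)/|p₁ × p₂|.
Here n̂_z ≈ -0.089; the vertex latitude is φ_max = arccos|n̂_z| ≈ 84.9°.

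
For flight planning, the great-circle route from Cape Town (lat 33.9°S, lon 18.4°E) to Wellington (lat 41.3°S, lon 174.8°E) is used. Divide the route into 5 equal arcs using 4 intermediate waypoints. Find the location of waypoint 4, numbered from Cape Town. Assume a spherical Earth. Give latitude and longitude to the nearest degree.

Write both endpoints as unit vectors p₁, p₂ with components (cos φ cos λ, cos φ sin λ, sin φ).
The central angle between the endpoints is δ = arccos(p₁·p₂) ≈ 1.776 rad (101.7°).
Interpolate at f = 4/5 with slerp weights a = sin((1−f)δ)/sin δ ≈ 0.355, b = sin(fδ)/sin δ ≈ 1.010.
p = a·p₁ + b·p₂ ≈ (-0.476, 0.162, -0.865); φ = arcsin(p_z) ≈ -59.83°, λ = atan2(p_y, p_x) ≈ 161.22°.

≈ lat 60°S, lon 161°E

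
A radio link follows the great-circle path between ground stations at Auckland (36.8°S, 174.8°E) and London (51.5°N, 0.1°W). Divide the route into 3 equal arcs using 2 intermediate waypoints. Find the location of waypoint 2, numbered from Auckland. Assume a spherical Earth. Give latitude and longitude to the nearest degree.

≈ (70°N, 139°E)

Convert each endpoint to a unit vector on the sphere (x = cos φ cos λ, y = cos φ sin λ, z = sin φ).
The central angle between the endpoints is δ = arccos(p₁·p₂) ≈ 2.877 rad (164.9°).
Interpolate at f = 2/3 with slerp weights a = sin((1−f)δ)/sin δ ≈ 3.135, b = sin(fδ)/sin δ ≈ 3.600.
p = a·p₁ + b·p₂ ≈ (-0.259, 0.224, 0.940); φ = arcsin(p_z) ≈ 70.01°, λ = atan2(p_y, p_x) ≈ 139.15°.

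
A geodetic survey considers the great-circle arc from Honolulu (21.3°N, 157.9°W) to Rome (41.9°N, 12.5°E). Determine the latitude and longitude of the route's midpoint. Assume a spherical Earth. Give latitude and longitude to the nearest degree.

≈ (77°N, 126°W)

Convert each endpoint to a unit vector on the sphere (x = cos φ cos λ, y = cos φ sin λ, z = sin φ).
The central angle between the endpoints is δ = arccos(p₁·p₂) ≈ 2.028 rad (116.2°).
Interpolate at f = 1/2 with slerp weights a = sin((1−f)δ)/sin δ ≈ 0.946, b = sin(fδ)/sin δ ≈ 0.946.
p = a·p₁ + b·p₂ ≈ (-0.129, -0.179, 0.975); φ = arcsin(p_z) ≈ 77.24°, λ = atan2(p_y, p_x) ≈ -125.79°.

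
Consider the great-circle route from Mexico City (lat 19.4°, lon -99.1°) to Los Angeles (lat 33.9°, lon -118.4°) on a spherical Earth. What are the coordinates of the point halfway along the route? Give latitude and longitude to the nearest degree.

≈ lat 27°, lon -108°

Convert each endpoint to a unit vector on the sphere (x = cos φ cos λ, y = cos φ sin λ, z = sin φ).
The central angle between the endpoints is δ = arccos(p₁·p₂) ≈ 0.392 rad (22.5°).
Interpolate at f = 1/2 with slerp weights a = sin((1−f)δ)/sin δ ≈ 0.510, b = sin(fδ)/sin δ ≈ 0.510.
p = a·p₁ + b·p₂ ≈ (-0.277, -0.847, 0.454); φ = arcsin(p_z) ≈ 26.98°, λ = atan2(p_y, p_x) ≈ -108.13°.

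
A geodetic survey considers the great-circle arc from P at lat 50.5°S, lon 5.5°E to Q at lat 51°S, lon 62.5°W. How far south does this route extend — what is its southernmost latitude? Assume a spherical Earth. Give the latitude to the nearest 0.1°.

The great circle lies in the plane with unit normal n̂ = (p₁ × p₂)/|p₁ × p₂|.
Here n̂_z ≈ -0.561; the vertex latitude is φ_max = arccos|n̂_z| ≈ 55.9°.

≈ 55.9°S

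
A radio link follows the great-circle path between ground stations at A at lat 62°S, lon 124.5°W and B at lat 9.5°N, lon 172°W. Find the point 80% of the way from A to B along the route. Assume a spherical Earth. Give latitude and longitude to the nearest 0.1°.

Write both endpoints as unit vectors p₁, p₂ with components (cos φ cos λ, cos φ sin λ, sin φ).
The central angle between the endpoints is δ = arccos(p₁·p₂) ≈ 1.403 rad (80.4°).
Interpolate at f = 0.80 with slerp weights a = sin((1−f)δ)/sin δ ≈ 0.281, b = sin(fδ)/sin δ ≈ 0.914.
p = a·p₁ + b·p₂ ≈ (-0.967, -0.234, -0.097); φ = arcsin(p_z) ≈ -5.57°, λ = atan2(p_y, p_x) ≈ -166.39°.

≈ lat 5.6°S, lon 166.4°W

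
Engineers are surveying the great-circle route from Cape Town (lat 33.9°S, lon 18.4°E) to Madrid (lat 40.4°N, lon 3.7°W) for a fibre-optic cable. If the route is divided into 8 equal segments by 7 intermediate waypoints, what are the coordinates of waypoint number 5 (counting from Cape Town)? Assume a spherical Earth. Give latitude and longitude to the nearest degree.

≈ lat 13°N, lon 5°E

Write both endpoints as unit vectors p₁, p₂ with components (cos φ cos λ, cos φ sin λ, sin φ).
The central angle between the endpoints is δ = arccos(p₁·p₂) ≈ 1.345 rad (77.0°).
Interpolate at f = 5/8 with slerp weights a = sin((1−f)δ)/sin δ ≈ 0.496, b = sin(fδ)/sin δ ≈ 0.764.
p = a·p₁ + b·p₂ ≈ (0.971, 0.092, 0.219); φ = arcsin(p_z) ≈ 12.64°, λ = atan2(p_y, p_x) ≈ 5.43°.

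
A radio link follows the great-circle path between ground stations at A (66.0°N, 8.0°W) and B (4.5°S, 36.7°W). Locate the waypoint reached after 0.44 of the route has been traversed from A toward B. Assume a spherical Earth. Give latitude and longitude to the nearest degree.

Write both endpoints as unit vectors p₁, p₂ with components (cos φ cos λ, cos φ sin λ, sin φ).
The central angle between the endpoints is δ = arccos(p₁·p₂) ≈ 1.283 rad (73.5°).
Interpolate at f = 0.44 with slerp weights a = sin((1−f)δ)/sin δ ≈ 0.686, b = sin(fδ)/sin δ ≈ 0.558.
p = a·p₁ + b·p₂ ≈ (0.722, -0.371, 0.583); φ = arcsin(p_z) ≈ 35.68°, λ = atan2(p_y, p_x) ≈ -27.20°.

≈ (36°N, 27°W)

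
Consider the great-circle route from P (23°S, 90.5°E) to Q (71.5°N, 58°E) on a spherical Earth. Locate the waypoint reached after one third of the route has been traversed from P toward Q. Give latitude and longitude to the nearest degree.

The haversine formula gives a central angle δ ≈ 1.695 rad (97.1°) between the endpoints.
Interpolate at f = 1/3 with slerp weights a = sin((1−f)δ)/sin δ ≈ 0.912, b = sin(fδ)/sin δ ≈ 0.540.
p = a·p₁ + b·p₂ ≈ (0.083, 0.984, 0.156); φ = arcsin(p_z) ≈ 8.95°, λ = atan2(p_y, p_x) ≈ 85.16°.

≈ (9°N, 85°E)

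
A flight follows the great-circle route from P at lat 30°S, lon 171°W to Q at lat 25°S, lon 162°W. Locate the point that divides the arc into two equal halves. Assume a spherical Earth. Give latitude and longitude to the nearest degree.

From cos δ = sin φ₁ sin φ₂ + cos φ₁ cos φ₂ cos Δλ, the central angle is δ ≈ 0.164 rad (9.4°).
Interpolate at f = 1/2 with slerp weights a = sin((1−f)δ)/sin δ ≈ 0.502, b = sin(fδ)/sin δ ≈ 0.502.
p = a·p₁ + b·p₂ ≈ (-0.862, -0.208, -0.463); φ = arcsin(p_z) ≈ -27.57°, λ = atan2(p_y, p_x) ≈ -166.40°.

≈ lat 28°S, lon 166°W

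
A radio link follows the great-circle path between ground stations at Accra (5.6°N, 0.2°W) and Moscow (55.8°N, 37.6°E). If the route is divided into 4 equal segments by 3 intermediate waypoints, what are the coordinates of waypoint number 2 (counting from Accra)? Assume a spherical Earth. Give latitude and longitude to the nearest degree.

≈ 32°N, 13°E

Write both endpoints as unit vectors p₁, p₂ with components (cos φ cos λ, cos φ sin λ, sin φ).
The central angle between the endpoints is δ = arccos(p₁·p₂) ≈ 1.021 rad (58.5°).
Interpolate at f = 2/4 with slerp weights a = sin((1−f)δ)/sin δ ≈ 0.573, b = sin(fδ)/sin δ ≈ 0.573.
p = a·p₁ + b·p₂ ≈ (0.825, 0.195, 0.530); φ = arcsin(p_z) ≈ 32.00°, λ = atan2(p_y, p_x) ≈ 13.26°.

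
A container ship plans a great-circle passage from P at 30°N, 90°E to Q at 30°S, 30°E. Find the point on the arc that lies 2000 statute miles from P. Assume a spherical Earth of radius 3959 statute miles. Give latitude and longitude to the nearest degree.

≈ 9°N, 68°E

Write both endpoints as unit vectors p₁, p₂ with components (cos φ cos λ, cos φ sin λ, sin φ).
The central angle between the endpoints is δ = arccos(p₁·p₂) ≈ 1.445 rad (82.8°). The total great-circle distance is δ·R ≈ 1.445 × 3959 ≈ 5723 mi, so the target fraction is f = 2000/5723 ≈ 0.349.
Interpolate at f ≈ 0.349 with slerp weights a = sin((1−f)δ)/sin δ ≈ 0.814, b = sin(fδ)/sin δ ≈ 0.488.
p = a·p₁ + b·p₂ ≈ (0.366, 0.916, 0.163); φ = arcsin(p_z) ≈ 9.39°, λ = atan2(p_y, p_x) ≈ 68.23°.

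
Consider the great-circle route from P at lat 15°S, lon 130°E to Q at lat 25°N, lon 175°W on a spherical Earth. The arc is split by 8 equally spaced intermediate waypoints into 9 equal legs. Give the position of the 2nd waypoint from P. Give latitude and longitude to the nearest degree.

≈ lat 6°S, lon 142°E

Convert each endpoint to a unit vector on the sphere (x = cos φ cos λ, y = cos φ sin λ, z = sin φ).
The central angle between the endpoints is δ = arccos(p₁·p₂) ≈ 1.167 rad (66.9°).
Interpolate at f = 2/9 with slerp weights a = sin((1−f)δ)/sin δ ≈ 0.857, b = sin(fδ)/sin δ ≈ 0.279.
p = a·p₁ + b·p₂ ≈ (-0.784, 0.612, -0.104); φ = arcsin(p_z) ≈ -5.97°, λ = atan2(p_y, p_x) ≈ 142.02°.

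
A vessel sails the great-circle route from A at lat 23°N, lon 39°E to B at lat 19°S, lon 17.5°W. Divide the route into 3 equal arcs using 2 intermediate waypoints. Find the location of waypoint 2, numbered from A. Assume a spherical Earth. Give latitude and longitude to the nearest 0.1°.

≈ lat 5.0°S, lon 1.4°E

Convert each endpoint to a unit vector on the sphere (x = cos φ cos λ, y = cos φ sin λ, z = sin φ).
The central angle between the endpoints is δ = arccos(p₁·p₂) ≈ 1.210 rad (69.3°).
Interpolate at f = 2/3 with slerp weights a = sin((1−f)δ)/sin δ ≈ 0.419, b = sin(fδ)/sin δ ≈ 0.772.
p = a·p₁ + b·p₂ ≈ (0.996, 0.024, -0.087); φ = arcsin(p_z) ≈ -5.01°, λ = atan2(p_y, p_x) ≈ 1.36°.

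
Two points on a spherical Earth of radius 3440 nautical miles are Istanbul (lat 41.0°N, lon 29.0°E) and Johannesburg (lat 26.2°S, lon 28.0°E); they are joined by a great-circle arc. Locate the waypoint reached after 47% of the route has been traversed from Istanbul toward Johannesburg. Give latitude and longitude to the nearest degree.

≈ lat 9°N, lon 28°E

Convert each endpoint to a unit vector on the sphere (x = cos φ cos λ, y = cos φ sin λ, z = sin φ).
The central angle between the endpoints is δ = arccos(p₁·p₂) ≈ 1.173 rad (67.2°).
Interpolate at f = 0.47 with slerp weights a = sin((1−f)δ)/sin δ ≈ 0.632, b = sin(fδ)/sin δ ≈ 0.568.
p = a·p₁ + b·p₂ ≈ (0.867, 0.470, 0.164); φ = arcsin(p_z) ≈ 9.42°, λ = atan2(p_y, p_x) ≈ 28.48°.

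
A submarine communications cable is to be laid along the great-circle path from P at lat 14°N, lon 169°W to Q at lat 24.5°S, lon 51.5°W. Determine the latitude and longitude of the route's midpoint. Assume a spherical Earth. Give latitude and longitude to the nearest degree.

The haversine formula gives a central angle δ ≈ 2.104 rad (120.5°) between the endpoints.
Interpolate at f = 1/2 with slerp weights a = sin((1−f)δ)/sin δ ≈ 1.008, b = sin(fδ)/sin δ ≈ 1.008.
p = a·p₁ + b·p₂ ≈ (-0.389, -0.905, -0.174); φ = arcsin(p_z) ≈ -10.03°, λ = atan2(p_y, p_x) ≈ -113.28°.

≈ lat 10°S, lon 113°W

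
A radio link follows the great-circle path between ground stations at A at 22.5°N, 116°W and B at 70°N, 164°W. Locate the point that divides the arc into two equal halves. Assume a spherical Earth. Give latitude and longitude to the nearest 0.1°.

≈ 48.2°N, 128.4°W

From cos δ = sin φ₁ sin φ₂ + cos φ₁ cos φ₂ cos Δλ, the central angle is δ ≈ 0.963 rad (55.2°).
Interpolate at f = 1/2 with slerp weights a = sin((1−f)δ)/sin δ ≈ 0.564, b = sin(fδ)/sin δ ≈ 0.564.
p = a·p₁ + b·p₂ ≈ (-0.414, -0.522, 0.746); φ = arcsin(p_z) ≈ 48.25°, λ = atan2(p_y, p_x) ≈ -128.43°.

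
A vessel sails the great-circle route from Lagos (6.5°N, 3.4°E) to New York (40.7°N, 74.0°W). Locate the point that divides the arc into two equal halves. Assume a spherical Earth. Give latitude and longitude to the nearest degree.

≈ 29°N, 29°W

Write both endpoints as unit vectors p₁, p₂ with components (cos φ cos λ, cos φ sin λ, sin φ).
The central angle between the endpoints is δ = arccos(p₁·p₂) ≈ 1.330 rad (76.2°).
Interpolate at f = 1/2 with slerp weights a = sin((1−f)δ)/sin δ ≈ 0.635, b = sin(fδ)/sin δ ≈ 0.635.
p = a·p₁ + b·p₂ ≈ (0.763, -0.426, 0.486); φ = arcsin(p_z) ≈ 29.10°, λ = atan2(p_y, p_x) ≈ -29.15°.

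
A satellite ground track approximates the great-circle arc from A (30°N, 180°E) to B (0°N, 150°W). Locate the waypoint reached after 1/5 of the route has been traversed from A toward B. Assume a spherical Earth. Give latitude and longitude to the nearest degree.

≈ (24°N, 173°W)

The haversine formula gives a central angle δ ≈ 0.723 rad (41.4°) between the endpoints.
Interpolate at f = 1/5 with slerp weights a = sin((1−f)δ)/sin δ ≈ 0.826, b = sin(fδ)/sin δ ≈ 0.218.
p = a·p₁ + b·p₂ ≈ (-0.904, -0.109, 0.413); φ = arcsin(p_z) ≈ 24.40°, λ = atan2(p_y, p_x) ≈ -173.13°.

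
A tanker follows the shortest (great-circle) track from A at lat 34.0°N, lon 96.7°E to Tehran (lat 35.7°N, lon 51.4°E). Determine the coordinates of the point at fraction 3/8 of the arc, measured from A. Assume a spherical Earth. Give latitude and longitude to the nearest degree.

≈ lat 37°N, lon 80°E

Convert each endpoint to a unit vector on the sphere (x = cos φ cos λ, y = cos φ sin λ, z = sin φ).
The central angle between the endpoints is δ = arccos(p₁·p₂) ≈ 0.644 rad (36.9°).
Interpolate at f = 3/8 with slerp weights a = sin((1−f)δ)/sin δ ≈ 0.652, b = sin(fδ)/sin δ ≈ 0.398.
p = a·p₁ + b·p₂ ≈ (0.139, 0.790, 0.597); φ = arcsin(p_z) ≈ 36.67°, λ = atan2(p_y, p_x) ≈ 80.04°.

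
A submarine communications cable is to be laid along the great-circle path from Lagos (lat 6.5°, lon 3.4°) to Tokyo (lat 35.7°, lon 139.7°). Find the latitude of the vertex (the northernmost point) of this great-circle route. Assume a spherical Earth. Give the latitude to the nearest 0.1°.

The great circle lies in the plane with unit normal n̂ = (p₁ × p₂)/|p₁ × p₂|.
Here n̂_z ≈ +0.651; the vertex latitude is φ_max = arccos|n̂_z| ≈ 49.4°.
Check via Clairaut: cos φ_max = |cos φ₁| · sin C = cos(6.5°)·sin(41.0°) ≈ 0.651, again giving ≈ 49.4°.

≈ 49.4°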